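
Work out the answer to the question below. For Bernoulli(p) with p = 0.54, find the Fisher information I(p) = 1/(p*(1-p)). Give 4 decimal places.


For Bernoulli(p), Fisher information is I(p) = 1/(p*(1-p)).
p = 0.54, 1-p = 0.46.
p*(1-p) = 0.2484.
I(p) = 1/0.2484 = 4.0258

4.0258


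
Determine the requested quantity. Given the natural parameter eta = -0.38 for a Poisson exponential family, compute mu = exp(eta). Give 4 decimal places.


Expectation parameter for Poisson exponential family:
mu = exp(eta).
eta = -0.38.
mu = exp(-0.38) = 0.6839

0.6839


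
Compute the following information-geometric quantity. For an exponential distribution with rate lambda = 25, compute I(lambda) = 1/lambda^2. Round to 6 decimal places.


Fisher information for exponential: I(lambda) = 1/lambda^2.
lambda = 25, lambda^2 = 625.
I = 1/625 = 0.001600

0.001600


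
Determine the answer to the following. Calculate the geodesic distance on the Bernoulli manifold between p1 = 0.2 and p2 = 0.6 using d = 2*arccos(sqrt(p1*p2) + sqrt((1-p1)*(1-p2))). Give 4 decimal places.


Geodesic distance on Bernoulli manifold:
d(p1,p2) = 2*arccos(sqrt(p1*p2) + sqrt((1-p1)*(1-p2))).
sqrt(p1*p2) = sqrt(0.2*0.6) = 0.34641.
sqrt((1-p1)*(1-p2)) = sqrt(0.8*0.4) = 0.565685.
arg = 0.34641 + 0.565685 = 0.912096.
d = 2*arccos(0.912096) = 0.8449

0.8449


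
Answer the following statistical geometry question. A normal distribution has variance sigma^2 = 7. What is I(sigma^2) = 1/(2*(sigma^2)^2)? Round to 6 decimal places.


Fisher information for variance: I(sigma^2) = 1/(2*sigma^4).
sigma^2 = 7, so sigma^4 = 49.
I = 1/(2*49) = 1/98 = 0.010204

0.010204


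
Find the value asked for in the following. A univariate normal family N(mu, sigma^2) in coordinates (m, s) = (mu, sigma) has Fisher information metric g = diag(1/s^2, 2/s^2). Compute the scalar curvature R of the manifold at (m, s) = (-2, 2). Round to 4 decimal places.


The metric has the form g = (A dm^2 + B ds^2)/s^2 with A = 1, B = 2.
Substitute u = sqrt(A/B)*m: g = B*(du^2 + ds^2)/s^2, i.e. B times the
Poincare upper half-plane metric, which has constant Gaussian curvature -1.
Scaling a 2D metric by a constant c divides the Gaussian curvature by c,
so K = -1/B = -1/(2) = -0.5000 everywhere (the point (m, s) = (-2, 2) is irrelevant:
the curvature is constant).
Scalar curvature in dimension 2: R = 2K = -2/(2) = -1.0000.

-1.0000


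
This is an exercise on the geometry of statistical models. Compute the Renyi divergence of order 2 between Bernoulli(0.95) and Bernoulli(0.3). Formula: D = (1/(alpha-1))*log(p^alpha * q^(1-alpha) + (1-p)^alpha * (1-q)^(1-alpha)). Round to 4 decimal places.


Renyi divergence of order alpha between Bernoulli distributions:
D = (1/(alpha-1))*log(p^alpha * q^(1-alpha) + (1-p)^alpha * (1-q)^(1-alpha)).
alpha = 2, p = 0.95, q = 0.3.
p^alpha * q^(1-alpha) = 0.95^2 * 0.3^-1 = 3.008333.
(1-p)^alpha * (1-q)^(1-alpha) = 0.05^2 * 0.7^-1 = 0.003571.
sum = 3.008333 + 0.003571 = 3.011905.
D = (1/1)*log(3.011905) = 1.1026

1.1026


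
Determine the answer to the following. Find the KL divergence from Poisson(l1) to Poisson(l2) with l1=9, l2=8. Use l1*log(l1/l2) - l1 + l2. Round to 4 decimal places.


KL divergence for Poisson:
KL = l1*log(l1/l2) - l1 + l2.
l1 = 9, l2 = 8.
log(9/8) = 0.117783.
l1*log(l1/l2) = 9 * 0.117783 = 1.060047.
KL = 1.060047 - 9 + 8 = 0.0600

0.0600


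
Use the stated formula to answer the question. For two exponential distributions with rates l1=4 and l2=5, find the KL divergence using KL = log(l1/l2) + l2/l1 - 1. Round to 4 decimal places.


KL divergence for exponential family:
KL = log(l1/l2) + l2/l1 - 1.
log(4/5) = -0.223144.
5/4 = 1.25.
KL = -0.223144 + 1.25 - 1 = 0.0269

0.0269


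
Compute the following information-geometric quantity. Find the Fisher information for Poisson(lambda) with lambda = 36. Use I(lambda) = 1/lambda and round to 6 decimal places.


Fisher information for Poisson: I(lambda) = 1/lambda.
lambda = 36.
I(lambda) = 1/36 = 0.027778

0.027778


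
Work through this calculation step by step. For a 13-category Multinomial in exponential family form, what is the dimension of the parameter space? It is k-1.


Exponential family dimension calculation:
For Multinomial with k=13 categories, dim = k-1 = 12.

12


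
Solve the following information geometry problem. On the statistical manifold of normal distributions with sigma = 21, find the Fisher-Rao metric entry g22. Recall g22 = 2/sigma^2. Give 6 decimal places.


For the 2-parameter normal family, the Fisher metric has:
  g11 = 1/sigma^2, g22 = 2/sigma^2.
sigma = 21, sigma^2 = 441.
g22 = 0.004535

0.004535


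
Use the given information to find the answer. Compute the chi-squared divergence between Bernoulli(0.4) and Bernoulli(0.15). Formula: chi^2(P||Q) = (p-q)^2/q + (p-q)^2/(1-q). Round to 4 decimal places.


Chi-squared divergence between Bernoulli distributions:
chi^2 = (p-q)^2/q + (p-q)^2/(1-q).
p = 0.4, q = 0.15, p-q = 0.25.
(p-q)^2 = 0.0625.
term1 = 0.0625/0.15 = 0.416667.
term2 = 0.0625/0.85 = 0.073529.
chi^2 = 0.416667 + 0.073529 = 0.4902

0.4902


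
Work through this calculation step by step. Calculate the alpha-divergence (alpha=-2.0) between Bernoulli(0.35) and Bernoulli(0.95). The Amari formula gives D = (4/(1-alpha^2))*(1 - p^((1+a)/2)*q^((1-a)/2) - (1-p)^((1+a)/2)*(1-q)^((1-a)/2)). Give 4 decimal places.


Amari alpha-divergence:
D = (4/(1-alpha^2))*(1 - p^((1+a)/2)*q^((1-a)/2) - (1-p)^((1+a)/2)*(1-q)^((1-a)/2)).
alpha = -2.0, p = 0.35, q = 0.95.
e1 = (1+alpha)/2 = -0.5, e2 = (1-alpha)/2 = 1.5.
t1 = p^e1 * q^e2 = 0.35^-0.5 * 0.95^1.5 = 1.565133.
t2 = (1-p)^e1 * (1-q)^e2 = 0.65^-0.5 * 0.05^1.5 = 0.013868.
4/(1-alpha^2) = -1.333333.
D = -1.333333*(1 - 1.565133 - 0.013868) = 0.7720

0.7720


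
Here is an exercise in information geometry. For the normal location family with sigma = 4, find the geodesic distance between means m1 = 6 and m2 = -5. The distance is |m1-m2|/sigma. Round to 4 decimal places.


On the fixed-variance normal subfamily, geodesic distance = |m1-m2|/sigma.
|6 - -5| = 11.
sigma = 4.
d = 11/4 = 2.7500

2.7500


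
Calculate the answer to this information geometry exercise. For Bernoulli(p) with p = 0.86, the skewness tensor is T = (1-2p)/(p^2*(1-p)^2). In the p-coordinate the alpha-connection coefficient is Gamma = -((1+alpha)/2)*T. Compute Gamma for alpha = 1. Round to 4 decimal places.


Skewness (Amari-Chentsov) tensor: T = (1-2p)/(p^2*(1-p)^2).
p = 0.86, 1-2p = -0.72, p^2 = 0.7396, (1-p)^2 = 0.0196.
T = -0.72/(0.7396 * 0.0196) = -49.668326.
In the p-coordinate, Gamma^(alpha) = Gamma^(0) - (alpha/2)*T with Gamma^(0) = (1/2)*g'(p) = -T/2,
so Gamma^(alpha) = -((1+alpha)/2)*T.
alpha = 1, -(1+alpha)/2 = -1.0.
Gamma = -1.0 * -49.668326 = 49.6683

49.6683


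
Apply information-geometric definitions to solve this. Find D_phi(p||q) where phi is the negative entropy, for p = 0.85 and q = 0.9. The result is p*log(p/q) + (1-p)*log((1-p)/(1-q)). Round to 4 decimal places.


Bregman divergence with negative entropy generator:
D = p*log(p/q) + (1-p)*log((1-p)/(1-q)).
p = 0.85, q = 0.9.
p*log(p/q) = 0.85*log(0.85/0.9) = -0.048585.
(1-p)*log((1-p)/(1-q)) = 0.15*log(0.15/0.1) = 0.06082.
D = -0.048585 + 0.06082 = 0.0122

0.0122


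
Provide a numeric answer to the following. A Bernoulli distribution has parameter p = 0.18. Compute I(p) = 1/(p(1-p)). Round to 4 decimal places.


For Bernoulli(p), Fisher information is I(p) = 1/(p*(1-p)).
p = 0.18, 1-p = 0.82.
p*(1-p) = 0.1476.
I(p) = 1/0.1476 = 6.7751

6.7751


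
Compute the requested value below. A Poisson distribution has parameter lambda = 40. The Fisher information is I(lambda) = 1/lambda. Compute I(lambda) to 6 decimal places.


Fisher information for Poisson: I(lambda) = 1/lambda.
lambda = 40.
I(lambda) = 1/40 = 0.025000

0.025000


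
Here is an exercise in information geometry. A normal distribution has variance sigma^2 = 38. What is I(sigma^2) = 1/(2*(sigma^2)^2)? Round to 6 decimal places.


Fisher information for variance: I(sigma^2) = 1/(2*sigma^4).
sigma^2 = 38, so sigma^4 = 1444.
I = 1/(2*1444) = 1/2888 = 0.000346

0.000346


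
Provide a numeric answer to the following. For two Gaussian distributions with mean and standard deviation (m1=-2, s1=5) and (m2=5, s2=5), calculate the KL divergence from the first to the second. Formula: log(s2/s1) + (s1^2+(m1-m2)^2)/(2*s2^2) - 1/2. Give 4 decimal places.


KL divergence between normal distributions:
KL = log(s2/s1) + (s1^2 + (m1-m2)^2)/(2*s2^2) - 1/2.
log(5/5) = 0.0.
(5^2 + (-2-5)^2)/(2*5^2) = (25 + 49)/50 = 1.48.
KL = 0.0 + 1.48 - 0.5 = 0.9800

0.9800


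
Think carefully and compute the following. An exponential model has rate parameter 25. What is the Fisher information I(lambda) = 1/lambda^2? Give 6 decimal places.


Fisher information for exponential: I(lambda) = 1/lambda^2.
lambda = 25, lambda^2 = 625.
I = 1/625 = 0.001600

0.001600


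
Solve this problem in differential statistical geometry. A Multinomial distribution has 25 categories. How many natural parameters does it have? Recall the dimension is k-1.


Exponential family dimension calculation:
For Multinomial with k=25 categories, dim = k-1 = 24.

24


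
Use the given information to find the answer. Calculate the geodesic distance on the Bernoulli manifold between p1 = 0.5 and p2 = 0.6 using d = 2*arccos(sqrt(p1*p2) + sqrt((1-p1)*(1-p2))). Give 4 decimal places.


Geodesic distance on Bernoulli manifold:
d(p1,p2) = 2*arccos(sqrt(p1*p2) + sqrt((1-p1)*(1-p2))).
sqrt(p1*p2) = sqrt(0.5*0.6) = 0.547723.
sqrt((1-p1)*(1-p2)) = sqrt(0.5*0.4) = 0.447214.
arg = 0.547723 + 0.447214 = 0.994936.
d = 2*arccos(0.994936) = 0.2014

0.2014


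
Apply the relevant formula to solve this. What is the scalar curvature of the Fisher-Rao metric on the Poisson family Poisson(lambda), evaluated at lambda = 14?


This family has a single free parameter, so its statistical manifold
is 1-dimensional. The Riemann curvature tensor of any 1-dimensional
Riemannian manifold vanishes identically, so R = 0.

0


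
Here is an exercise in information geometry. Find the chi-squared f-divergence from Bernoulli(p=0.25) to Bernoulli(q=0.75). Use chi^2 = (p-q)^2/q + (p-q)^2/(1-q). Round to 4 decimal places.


Chi-squared divergence between Bernoulli distributions:
chi^2 = (p-q)^2/q + (p-q)^2/(1-q).
p = 0.25, q = 0.75, p-q = -0.5.
(p-q)^2 = 0.25.
term1 = 0.25/0.75 = 0.333333.
term2 = 0.25/0.25 = 1.0.
chi^2 = 0.333333 + 1.0 = 1.3333

1.3333


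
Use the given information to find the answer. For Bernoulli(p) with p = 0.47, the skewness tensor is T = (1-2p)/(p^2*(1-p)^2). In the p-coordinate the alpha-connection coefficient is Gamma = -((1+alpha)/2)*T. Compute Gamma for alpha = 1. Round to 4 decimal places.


Skewness (Amari-Chentsov) tensor: T = (1-2p)/(p^2*(1-p)^2).
p = 0.47, 1-2p = 0.06, p^2 = 0.2209, (1-p)^2 = 0.2809.
T = 0.06/(0.2209 * 0.2809) = 0.96695.
In the p-coordinate, Gamma^(alpha) = Gamma^(0) - (alpha/2)*T with Gamma^(0) = (1/2)*g'(p) = -T/2,
so Gamma^(alpha) = -((1+alpha)/2)*T.
alpha = 1, -(1+alpha)/2 = -1.0.
Gamma = -1.0 * 0.96695 = -0.9669

-0.9669


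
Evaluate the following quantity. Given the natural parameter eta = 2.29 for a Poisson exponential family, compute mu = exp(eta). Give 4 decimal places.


Expectation parameter for Poisson exponential family:
mu = exp(eta).
eta = 2.29.
mu = exp(2.29) = 9.8749

9.8749


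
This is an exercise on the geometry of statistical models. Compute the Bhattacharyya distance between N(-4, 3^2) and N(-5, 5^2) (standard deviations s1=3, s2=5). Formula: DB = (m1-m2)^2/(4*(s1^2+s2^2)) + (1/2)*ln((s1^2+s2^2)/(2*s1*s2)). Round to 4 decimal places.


Bhattacharyya distance between two Gaussians:
DB = (m1-m2)^2/(4*(s1^2+s2^2)) + (1/2)*ln((s1^2+s2^2)/(2*s1*s2)).
(m1-m2)^2 = (1)^2 = 1.
s1^2+s2^2 = 9 + 25 = 34.
term1 = 1/136 = 0.007353.
term2 = 0.5*ln(34/30.0) = 0.062582.
DB = 0.007353 + 0.062582 = 0.0699

0.0699


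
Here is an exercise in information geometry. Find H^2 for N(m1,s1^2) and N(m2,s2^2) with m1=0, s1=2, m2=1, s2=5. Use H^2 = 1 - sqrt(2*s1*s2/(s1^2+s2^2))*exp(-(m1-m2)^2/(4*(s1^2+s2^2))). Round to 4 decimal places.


Squared Hellinger distance for Gaussians:
H^2 = 1 - sqrt(2*s1*s2/(s1^2+s2^2)) * exp(-(m1-m2)^2/(4*(s1^2+s2^2))).
s1^2 = 4, s2^2 = 25, s1^2+s2^2 = 29.
sqrt(2*2*5/(29)) = 0.830455.
(m1-m2)^2 = (-1)^2 = 1.
exp(-1/(4*29)) = exp(-0.008621) = 0.991416.
H^2 = 1 - 0.830455*0.991416 = 0.1767

0.1767


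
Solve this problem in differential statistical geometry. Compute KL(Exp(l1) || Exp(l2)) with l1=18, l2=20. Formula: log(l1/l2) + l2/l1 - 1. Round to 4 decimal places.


KL divergence for exponential family:
KL = log(l1/l2) + l2/l1 - 1.
log(18/20) = -0.105361.
20/18 = 1.111111.
KL = -0.105361 + 1.111111 - 1 = 0.0058

0.0058


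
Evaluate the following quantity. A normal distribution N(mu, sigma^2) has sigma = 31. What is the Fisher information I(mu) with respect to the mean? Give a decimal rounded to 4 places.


The Fisher information for the mean of a normal distribution is I(mu) = 1/sigma^2.
sigma = 31, so sigma^2 = 961.
I(mu) = 1/961 = 0.0010

0.0010


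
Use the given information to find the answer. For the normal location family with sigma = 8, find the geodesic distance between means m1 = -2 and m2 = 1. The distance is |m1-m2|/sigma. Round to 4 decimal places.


On the fixed-variance normal subfamily, geodesic distance = |m1-m2|/sigma.
|-2 - 1| = 3.
sigma = 8.
d = 3/8 = 0.3750

0.3750


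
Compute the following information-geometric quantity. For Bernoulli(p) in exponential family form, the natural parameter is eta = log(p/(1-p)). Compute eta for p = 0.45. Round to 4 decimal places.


Natural parameter for Bernoulli: eta = log(p/(1-p)).
p = 0.45, 1-p = 0.55.
p/(1-p) = 0.818182.
eta = log(0.818182) = -0.2007

-0.2007


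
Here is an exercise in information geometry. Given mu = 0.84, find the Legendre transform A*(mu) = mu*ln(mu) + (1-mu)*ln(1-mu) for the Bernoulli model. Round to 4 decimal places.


Legendre transform for Bernoulli:
A*(mu) = mu*log(mu) + (1-mu)*log(1-mu).
mu = 0.84, 1-mu = 0.16.
mu*log(mu) = 0.84*log(0.84) = -0.146457.
(1-mu)*log(1-mu) = 0.16*log(0.16) = -0.293213.
A* = -0.146457 + -0.293213 = -0.4397

-0.4397


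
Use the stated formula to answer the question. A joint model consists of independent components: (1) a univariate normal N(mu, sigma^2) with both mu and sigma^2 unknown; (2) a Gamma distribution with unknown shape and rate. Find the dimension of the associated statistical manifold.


The dimension of a statistical manifold equals the number of free
(independent) real parameters of the model. For a product of independent
blocks the parameter counts add.
- normal (mu, sigma^2): 2.
- Gamma (shape, rate): 2.
Total = 2 + 2 = 4.
Dimension = 4

4


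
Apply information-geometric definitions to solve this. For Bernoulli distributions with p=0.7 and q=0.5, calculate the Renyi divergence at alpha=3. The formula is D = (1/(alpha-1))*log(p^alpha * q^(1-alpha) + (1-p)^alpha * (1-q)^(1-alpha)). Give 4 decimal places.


Renyi divergence of order alpha between Bernoulli distributions:
D = (1/(alpha-1))*log(p^alpha * q^(1-alpha) + (1-p)^alpha * (1-q)^(1-alpha)).
alpha = 3, p = 0.7, q = 0.5.
p^alpha * q^(1-alpha) = 0.7^3 * 0.5^-2 = 1.372.
(1-p)^alpha * (1-q)^(1-alpha) = 0.3^3 * 0.5^-2 = 0.108.
sum = 1.372 + 0.108 = 1.48.
D = (1/2)*log(1.48) = 0.1960

0.1960


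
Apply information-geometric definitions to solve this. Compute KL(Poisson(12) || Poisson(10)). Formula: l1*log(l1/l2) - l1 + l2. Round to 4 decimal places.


KL divergence for Poisson:
KL = l1*log(l1/l2) - l1 + l2.
l1 = 12, l2 = 10.
log(12/10) = 0.182322.
l1*log(l1/l2) = 12 * 0.182322 = 2.187859.
KL = 2.187859 - 12 + 10 = 0.1879

0.1879


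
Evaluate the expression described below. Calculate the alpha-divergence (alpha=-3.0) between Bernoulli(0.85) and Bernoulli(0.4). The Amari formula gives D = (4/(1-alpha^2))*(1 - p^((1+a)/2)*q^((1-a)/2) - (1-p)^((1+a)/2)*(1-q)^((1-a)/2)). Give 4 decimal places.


Amari alpha-divergence:
D = (4/(1-alpha^2))*(1 - p^((1+a)/2)*q^((1-a)/2) - (1-p)^((1+a)/2)*(1-q)^((1-a)/2)).
alpha = -3.0, p = 0.85, q = 0.4.
e1 = (1+alpha)/2 = -1.0, e2 = (1-alpha)/2 = 2.0.
t1 = p^e1 * q^e2 = 0.85^-1.0 * 0.4^2.0 = 0.188235.
t2 = (1-p)^e1 * (1-q)^e2 = 0.15^-1.0 * 0.6^2.0 = 2.4.
4/(1-alpha^2) = -0.5.
D = -0.5*(1 - 0.188235 - 2.4) = 0.7941

0.7941


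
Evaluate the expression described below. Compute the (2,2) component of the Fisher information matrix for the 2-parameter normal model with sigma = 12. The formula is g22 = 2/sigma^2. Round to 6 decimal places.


For the 2-parameter normal family, the Fisher metric has:
  g11 = 1/sigma^2, g22 = 2/sigma^2.
sigma = 12, sigma^2 = 144.
g22 = 0.013889

0.013889


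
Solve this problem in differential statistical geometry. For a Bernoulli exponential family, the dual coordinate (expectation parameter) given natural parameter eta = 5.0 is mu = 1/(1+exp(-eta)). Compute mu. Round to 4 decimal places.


Dual coordinate (expectation parameter) for Bernoulli:
mu = 1/(1+exp(-eta)).
eta = 5.0.
exp(-eta) = exp(-5.0) = 0.006738.
mu = 1/(1+0.006738) = 0.9933

0.9933


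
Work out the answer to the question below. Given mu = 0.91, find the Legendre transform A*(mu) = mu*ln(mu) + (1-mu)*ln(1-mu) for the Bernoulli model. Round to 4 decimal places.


Legendre transform for Bernoulli:
A*(mu) = mu*log(mu) + (1-mu)*log(1-mu).
mu = 0.91, 1-mu = 0.09.
mu*log(mu) = 0.91*log(0.91) = -0.085823.
(1-mu)*log(1-mu) = 0.09*log(0.09) = -0.216715.
A* = -0.085823 + -0.216715 = -0.3025

-0.3025


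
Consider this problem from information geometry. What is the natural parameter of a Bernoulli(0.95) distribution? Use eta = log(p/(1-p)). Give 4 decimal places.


Natural parameter for Bernoulli: eta = log(p/(1-p)).
p = 0.95, 1-p = 0.05.
p/(1-p) = 19.0.
eta = log(19.0) = 2.9444

2.9444


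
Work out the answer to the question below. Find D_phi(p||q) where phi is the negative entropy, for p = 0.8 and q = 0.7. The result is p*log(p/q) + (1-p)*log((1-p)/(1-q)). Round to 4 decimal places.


Bregman divergence with negative entropy generator:
D = p*log(p/q) + (1-p)*log((1-p)/(1-q)).
p = 0.8, q = 0.7.
p*log(p/q) = 0.8*log(0.8/0.7) = 0.106825.
(1-p)*log((1-p)/(1-q)) = 0.2*log(0.2/0.3) = -0.081093.
D = 0.106825 + -0.081093 = 0.0257

0.0257


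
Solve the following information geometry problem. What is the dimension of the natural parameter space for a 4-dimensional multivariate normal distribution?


Exponential family dimension calculation:
For 4-dim MVN: mean has 4 params, covariance has 4*5/2 = 10 unique entries.
Total dim = 4 + 10 = 14.

14


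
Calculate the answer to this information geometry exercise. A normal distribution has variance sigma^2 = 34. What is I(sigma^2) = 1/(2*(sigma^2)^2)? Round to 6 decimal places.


Fisher information for variance: I(sigma^2) = 1/(2*sigma^4).
sigma^2 = 34, so sigma^4 = 1156.
I = 1/(2*1156) = 1/2312 = 0.000433

0.000433


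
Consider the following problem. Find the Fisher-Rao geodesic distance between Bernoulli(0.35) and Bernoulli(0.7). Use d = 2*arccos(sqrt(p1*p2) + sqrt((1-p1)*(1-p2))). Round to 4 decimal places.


Geodesic distance on Bernoulli manifold:
d(p1,p2) = 2*arccos(sqrt(p1*p2) + sqrt((1-p1)*(1-p2))).
sqrt(p1*p2) = sqrt(0.35*0.7) = 0.494975.
sqrt((1-p1)*(1-p2)) = sqrt(0.65*0.3) = 0.441588.
arg = 0.494975 + 0.441588 = 0.936563.
d = 2*arccos(0.936563) = 0.7162

0.7162


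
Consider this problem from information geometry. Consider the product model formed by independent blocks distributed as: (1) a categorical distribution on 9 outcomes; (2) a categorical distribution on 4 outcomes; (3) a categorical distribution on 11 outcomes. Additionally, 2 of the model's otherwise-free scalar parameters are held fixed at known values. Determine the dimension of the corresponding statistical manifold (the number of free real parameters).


The dimension of a statistical manifold equals the number of free
(independent) real parameters of the model. For a product of independent
blocks the parameter counts add.
- categorical on 9 outcomes (probabilities sum to 1): 9-1 = 8.
- categorical on 4 outcomes (probabilities sum to 1): 4-1 = 3.
- categorical on 11 outcomes (probabilities sum to 1): 11-1 = 10.
Total = 8 + 3 + 10 = 21.
2 parameter(s) fixed at known values: 21 - 2 = 19.
Dimension = 19

19


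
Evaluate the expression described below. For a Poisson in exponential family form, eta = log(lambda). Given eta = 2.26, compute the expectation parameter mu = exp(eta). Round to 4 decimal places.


Expectation parameter for Poisson exponential family:
mu = exp(eta).
eta = 2.26.
mu = exp(2.26) = 9.5831

9.5831


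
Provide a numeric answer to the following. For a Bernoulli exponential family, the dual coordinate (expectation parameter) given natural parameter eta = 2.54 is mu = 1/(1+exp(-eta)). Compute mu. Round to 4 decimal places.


Dual coordinate (expectation parameter) for Bernoulli:
mu = 1/(1+exp(-eta)).
eta = 2.54.
exp(-eta) = exp(-2.54) = 0.078866.
mu = 1/(1+0.078866) = 0.9269

0.9269


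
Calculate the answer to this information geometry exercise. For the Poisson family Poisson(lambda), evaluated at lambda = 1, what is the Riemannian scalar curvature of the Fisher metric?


This family has a single free parameter, so its statistical manifold
is 1-dimensional. The Riemann curvature tensor of any 1-dimensional
Riemannian manifold vanishes identically, so R = 0.

0


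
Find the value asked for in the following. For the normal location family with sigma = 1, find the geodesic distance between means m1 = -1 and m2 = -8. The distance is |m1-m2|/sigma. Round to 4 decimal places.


On the fixed-variance normal subfamily, geodesic distance = |m1-m2|/sigma.
|-1 - -8| = 7.
sigma = 1.
d = 7/1 = 7.0000

7.0000


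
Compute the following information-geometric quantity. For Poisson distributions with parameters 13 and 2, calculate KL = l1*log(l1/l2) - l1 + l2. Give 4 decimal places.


KL divergence for Poisson:
KL = l1*log(l1/l2) - l1 + l2.
l1 = 13, l2 = 2.
log(13/2) = 1.871802.
l1*log(l1/l2) = 13 * 1.871802 = 24.333428.
KL = 24.333428 - 13 + 2 = 13.3334

13.3334


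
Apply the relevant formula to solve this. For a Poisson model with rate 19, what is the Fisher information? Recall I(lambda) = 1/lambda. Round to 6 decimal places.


Fisher information for Poisson: I(lambda) = 1/lambda.
lambda = 19.
I(lambda) = 1/19 = 0.052632

0.052632


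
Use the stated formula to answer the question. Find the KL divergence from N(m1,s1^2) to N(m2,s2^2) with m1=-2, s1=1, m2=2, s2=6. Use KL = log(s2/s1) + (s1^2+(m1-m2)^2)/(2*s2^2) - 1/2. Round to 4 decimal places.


KL divergence between normal distributions:
KL = log(s2/s1) + (s1^2 + (m1-m2)^2)/(2*s2^2) - 1/2.
log(6/1) = 1.791759.
(1^2 + (-2-2)^2)/(2*6^2) = (1 + 16)/72 = 0.236111.
KL = 1.791759 + 0.236111 - 0.5 = 1.5279

1.5279


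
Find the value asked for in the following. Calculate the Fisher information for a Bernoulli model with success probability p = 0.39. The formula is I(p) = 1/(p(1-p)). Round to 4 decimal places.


For Bernoulli(p), Fisher information is I(p) = 1/(p*(1-p)).
p = 0.39, 1-p = 0.61.
p*(1-p) = 0.2379.
I(p) = 1/0.2379 = 4.2034

4.2034


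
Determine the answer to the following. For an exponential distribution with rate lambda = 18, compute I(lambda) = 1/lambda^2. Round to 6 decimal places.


Fisher information for exponential: I(lambda) = 1/lambda^2.
lambda = 18, lambda^2 = 324.
I = 1/324 = 0.003086

0.003086


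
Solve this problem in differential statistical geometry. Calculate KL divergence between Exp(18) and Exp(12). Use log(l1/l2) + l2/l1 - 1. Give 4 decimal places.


KL divergence for exponential family:
KL = log(l1/l2) + l2/l1 - 1.
log(18/12) = 0.405465.
12/18 = 0.666667.
KL = 0.405465 + 0.666667 - 1 = 0.0721

0.0721


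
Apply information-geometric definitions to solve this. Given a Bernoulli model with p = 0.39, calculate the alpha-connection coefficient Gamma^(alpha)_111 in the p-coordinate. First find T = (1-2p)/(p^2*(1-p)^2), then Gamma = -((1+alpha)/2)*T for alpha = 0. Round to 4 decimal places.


Skewness (Amari-Chentsov) tensor: T = (1-2p)/(p^2*(1-p)^2).
p = 0.39, 1-2p = 0.22, p^2 = 0.1521, (1-p)^2 = 0.3721.
T = 0.22/(0.1521 * 0.3721) = 3.887172.
In the p-coordinate, Gamma^(alpha) = Gamma^(0) - (alpha/2)*T with Gamma^(0) = (1/2)*g'(p) = -T/2,
so Gamma^(alpha) = -((1+alpha)/2)*T.
alpha = 0, -(1+alpha)/2 = -0.5.
Gamma = -0.5 * 3.887172 = -1.9436

-1.9436


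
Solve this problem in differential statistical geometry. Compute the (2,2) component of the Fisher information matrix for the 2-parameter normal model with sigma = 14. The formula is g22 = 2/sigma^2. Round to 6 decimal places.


For the 2-parameter normal family, the Fisher metric has:
  g11 = 1/sigma^2, g22 = 2/sigma^2.
sigma = 14, sigma^2 = 196.
g22 = 0.010204

0.010204


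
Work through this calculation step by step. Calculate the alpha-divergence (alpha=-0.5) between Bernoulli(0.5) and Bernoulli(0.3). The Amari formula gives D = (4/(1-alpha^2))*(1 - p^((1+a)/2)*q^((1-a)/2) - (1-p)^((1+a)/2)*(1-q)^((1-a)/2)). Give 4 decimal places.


Amari alpha-divergence:
D = (4/(1-alpha^2))*(1 - p^((1+a)/2)*q^((1-a)/2) - (1-p)^((1+a)/2)*(1-q)^((1-a)/2)).
alpha = -0.5, p = 0.5, q = 0.3.
e1 = (1+alpha)/2 = 0.25, e2 = (1-alpha)/2 = 0.75.
t1 = p^e1 * q^e2 = 0.5^0.25 * 0.3^0.75 = 0.340866.
t2 = (1-p)^e1 * (1-q)^e2 = 0.5^0.25 * 0.7^0.75 = 0.643526.
4/(1-alpha^2) = 5.333333.
D = 5.333333*(1 - 0.340866 - 0.643526) = 0.0832

0.0832


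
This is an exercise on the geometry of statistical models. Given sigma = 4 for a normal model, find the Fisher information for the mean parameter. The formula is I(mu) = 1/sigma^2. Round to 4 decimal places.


The Fisher information for the mean of a normal distribution is I(mu) = 1/sigma^2.
sigma = 4, so sigma^2 = 16.
I(mu) = 1/16 = 0.0625

0.0625


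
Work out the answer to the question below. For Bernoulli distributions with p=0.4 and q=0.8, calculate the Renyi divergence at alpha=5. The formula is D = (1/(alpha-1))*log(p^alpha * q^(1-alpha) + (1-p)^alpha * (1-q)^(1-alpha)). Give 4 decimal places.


Renyi divergence of order alpha between Bernoulli distributions:
D = (1/(alpha-1))*log(p^alpha * q^(1-alpha) + (1-p)^alpha * (1-q)^(1-alpha)).
alpha = 5, p = 0.4, q = 0.8.
p^alpha * q^(1-alpha) = 0.4^5 * 0.8^-4 = 0.025.
(1-p)^alpha * (1-q)^(1-alpha) = 0.6^5 * 0.2^-4 = 48.6.
sum = 0.025 + 48.6 = 48.625.
D = (1/4)*log(48.625) = 0.9710

0.9710


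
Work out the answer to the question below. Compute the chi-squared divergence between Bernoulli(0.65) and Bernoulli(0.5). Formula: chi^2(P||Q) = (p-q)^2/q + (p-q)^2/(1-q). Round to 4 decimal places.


Chi-squared divergence between Bernoulli distributions:
chi^2 = (p-q)^2/q + (p-q)^2/(1-q).
p = 0.65, q = 0.5, p-q = 0.15.
(p-q)^2 = 0.0225.
term1 = 0.0225/0.5 = 0.045.
term2 = 0.0225/0.5 = 0.045.
chi^2 = 0.045 + 0.045 = 0.0900

0.0900


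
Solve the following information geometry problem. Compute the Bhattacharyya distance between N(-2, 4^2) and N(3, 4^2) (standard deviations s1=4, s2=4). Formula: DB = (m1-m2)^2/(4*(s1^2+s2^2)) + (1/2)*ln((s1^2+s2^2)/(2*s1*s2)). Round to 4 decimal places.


Bhattacharyya distance between two Gaussians:
DB = (m1-m2)^2/(4*(s1^2+s2^2)) + (1/2)*ln((s1^2+s2^2)/(2*s1*s2)).
(m1-m2)^2 = (-5)^2 = 25.
s1^2+s2^2 = 16 + 16 = 32.
term1 = 25/128 = 0.195312.
term2 = 0.5*ln(32/32.0) = 0.0.
DB = 0.195312 + 0.0 = 0.1953

0.1953


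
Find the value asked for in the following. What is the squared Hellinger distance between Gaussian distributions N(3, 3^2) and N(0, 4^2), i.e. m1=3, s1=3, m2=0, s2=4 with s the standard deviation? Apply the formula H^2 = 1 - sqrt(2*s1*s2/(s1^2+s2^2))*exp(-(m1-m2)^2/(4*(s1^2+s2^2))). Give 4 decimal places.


Squared Hellinger distance for Gaussians:
H^2 = 1 - sqrt(2*s1*s2/(s1^2+s2^2)) * exp(-(m1-m2)^2/(4*(s1^2+s2^2))).
s1^2 = 9, s2^2 = 16, s1^2+s2^2 = 25.
sqrt(2*3*4/(25)) = 0.979796.
(m1-m2)^2 = (3)^2 = 9.
exp(-9/(4*25)) = exp(-0.09) = 0.913931.
H^2 = 1 - 0.979796*0.913931 = 0.1045

0.1045


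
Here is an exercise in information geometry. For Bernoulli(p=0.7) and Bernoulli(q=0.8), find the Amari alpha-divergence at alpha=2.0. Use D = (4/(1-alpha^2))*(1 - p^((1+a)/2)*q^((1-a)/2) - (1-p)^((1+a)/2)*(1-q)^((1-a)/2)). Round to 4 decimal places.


Amari alpha-divergence:
D = (4/(1-alpha^2))*(1 - p^((1+a)/2)*q^((1-a)/2) - (1-p)^((1+a)/2)*(1-q)^((1-a)/2)).
alpha = 2.0, p = 0.7, q = 0.8.
e1 = (1+alpha)/2 = 1.5, e2 = (1-alpha)/2 = -0.5.
t1 = p^e1 * q^e2 = 0.7^1.5 * 0.8^-0.5 = 0.65479.
t2 = (1-p)^e1 * (1-q)^e2 = 0.3^1.5 * 0.2^-0.5 = 0.367423.
4/(1-alpha^2) = -1.333333.
D = -1.333333*(1 - 0.65479 - 0.367423) = 0.0296

0.0296


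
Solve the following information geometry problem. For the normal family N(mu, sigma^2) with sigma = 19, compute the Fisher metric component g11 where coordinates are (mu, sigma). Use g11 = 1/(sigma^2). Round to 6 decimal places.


For the 2-parameter normal family, the Fisher metric has:
  g11 = 1/sigma^2, g22 = 2/sigma^2.
sigma = 19, sigma^2 = 361.
g11 = 0.002770

0.002770


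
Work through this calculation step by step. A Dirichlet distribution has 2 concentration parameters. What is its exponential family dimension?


Exponential family dimension calculation:
Dirichlet with 2 components has 2 natural parameters.

2


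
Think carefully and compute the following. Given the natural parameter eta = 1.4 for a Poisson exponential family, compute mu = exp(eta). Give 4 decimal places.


Expectation parameter for Poisson exponential family:
mu = exp(eta).
eta = 1.4.
mu = exp(1.4) = 4.0552

4.0552


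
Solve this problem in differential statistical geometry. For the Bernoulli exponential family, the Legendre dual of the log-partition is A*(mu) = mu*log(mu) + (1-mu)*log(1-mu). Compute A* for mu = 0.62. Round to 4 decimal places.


Legendre transform for Bernoulli:
A*(mu) = mu*log(mu) + (1-mu)*log(1-mu).
mu = 0.62, 1-mu = 0.38.
mu*log(mu) = 0.62*log(0.62) = -0.296382.
(1-mu)*log(1-mu) = 0.38*log(0.38) = -0.367682.
A* = -0.296382 + -0.367682 = -0.6641

-0.6641


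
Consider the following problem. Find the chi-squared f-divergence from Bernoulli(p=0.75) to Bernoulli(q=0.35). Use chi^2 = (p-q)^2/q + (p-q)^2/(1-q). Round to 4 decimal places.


Chi-squared divergence between Bernoulli distributions:
chi^2 = (p-q)^2/q + (p-q)^2/(1-q).
p = 0.75, q = 0.35, p-q = 0.4.
(p-q)^2 = 0.16.
term1 = 0.16/0.35 = 0.457143.
term2 = 0.16/0.65 = 0.246154.
chi^2 = 0.457143 + 0.246154 = 0.7033

0.7033


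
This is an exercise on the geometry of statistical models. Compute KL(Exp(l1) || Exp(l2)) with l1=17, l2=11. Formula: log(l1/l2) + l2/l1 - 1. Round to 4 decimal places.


KL divergence for exponential family:
KL = log(l1/l2) + l2/l1 - 1.
log(17/11) = 0.435318.
11/17 = 0.647059.
KL = 0.435318 + 0.647059 - 1 = 0.0824

0.0824


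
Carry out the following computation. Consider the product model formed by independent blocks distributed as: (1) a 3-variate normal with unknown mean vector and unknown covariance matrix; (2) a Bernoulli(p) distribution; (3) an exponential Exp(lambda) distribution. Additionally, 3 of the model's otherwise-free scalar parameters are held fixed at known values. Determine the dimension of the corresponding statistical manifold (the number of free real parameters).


The dimension of a statistical manifold equals the number of free
(independent) real parameters of the model. For a product of independent
blocks the parameter counts add.
- 3-variate normal: 3 (mean) + 3*4/2 = 6 (symmetric covariance) = 9.
- Bernoulli (p): 1.
- exponential (lambda): 1.
Total = 9 + 1 + 1 = 11.
3 parameter(s) fixed at known values: 11 - 3 = 8.
Dimension = 8

8


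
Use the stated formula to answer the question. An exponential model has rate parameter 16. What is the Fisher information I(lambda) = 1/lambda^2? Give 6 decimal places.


Fisher information for exponential: I(lambda) = 1/lambda^2.
lambda = 16, lambda^2 = 256.
I = 1/256 = 0.003906

0.003906


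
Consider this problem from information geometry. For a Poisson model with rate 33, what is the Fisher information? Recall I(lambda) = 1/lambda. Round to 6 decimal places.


Fisher information for Poisson: I(lambda) = 1/lambda.
lambda = 33.
I(lambda) = 1/33 = 0.030303

0.030303


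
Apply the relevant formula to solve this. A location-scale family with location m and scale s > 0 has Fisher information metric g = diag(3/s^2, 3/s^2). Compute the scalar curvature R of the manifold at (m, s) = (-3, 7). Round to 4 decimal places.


The metric has the form g = (A dm^2 + B ds^2)/s^2 with A = 3, B = 3.
Substitute u = sqrt(A/B)*m: g = B*(du^2 + ds^2)/s^2, i.e. B times the
Poincare upper half-plane metric, which has constant Gaussian curvature -1.
Scaling a 2D metric by a constant c divides the Gaussian curvature by c,
so K = -1/B = -1/(3) = -0.3333 everywhere (the point (m, s) = (-3, 7) is irrelevant:
the curvature is constant).
Scalar curvature in dimension 2: R = 2K = -2/(3) = -0.6667.

-0.6667


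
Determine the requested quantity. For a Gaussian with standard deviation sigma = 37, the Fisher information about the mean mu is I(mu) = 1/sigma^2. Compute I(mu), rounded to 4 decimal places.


The Fisher information for the mean of a normal distribution is I(mu) = 1/sigma^2.
sigma = 37, so sigma^2 = 1369.
I(mu) = 1/1369 = 0.0007

0.0007


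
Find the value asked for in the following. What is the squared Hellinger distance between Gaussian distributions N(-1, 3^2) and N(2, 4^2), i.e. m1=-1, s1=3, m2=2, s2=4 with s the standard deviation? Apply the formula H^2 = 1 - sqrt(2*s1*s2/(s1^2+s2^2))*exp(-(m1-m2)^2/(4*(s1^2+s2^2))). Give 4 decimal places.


Squared Hellinger distance for Gaussians:
H^2 = 1 - sqrt(2*s1*s2/(s1^2+s2^2)) * exp(-(m1-m2)^2/(4*(s1^2+s2^2))).
s1^2 = 9, s2^2 = 16, s1^2+s2^2 = 25.
sqrt(2*3*4/(25)) = 0.979796.
(m1-m2)^2 = (-3)^2 = 9.
exp(-9/(4*25)) = exp(-0.09) = 0.913931.
H^2 = 1 - 0.979796*0.913931 = 0.1045

0.1045


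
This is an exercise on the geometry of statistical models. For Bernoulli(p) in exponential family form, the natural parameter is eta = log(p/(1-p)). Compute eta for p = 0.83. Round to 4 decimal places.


Natural parameter for Bernoulli: eta = log(p/(1-p)).
p = 0.83, 1-p = 0.17.
p/(1-p) = 4.882353.
eta = log(4.882353) = 1.5856

1.5856


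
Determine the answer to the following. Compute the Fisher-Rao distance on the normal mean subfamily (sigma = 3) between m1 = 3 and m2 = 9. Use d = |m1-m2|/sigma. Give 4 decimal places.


On the fixed-variance normal subfamily, geodesic distance = |m1-m2|/sigma.
|3 - 9| = 6.
sigma = 3.
d = 6/3 = 2.0000

2.0000


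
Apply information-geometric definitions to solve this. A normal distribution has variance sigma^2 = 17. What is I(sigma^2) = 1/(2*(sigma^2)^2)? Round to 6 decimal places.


Fisher information for variance: I(sigma^2) = 1/(2*sigma^4).
sigma^2 = 17, so sigma^4 = 289.
I = 1/(2*289) = 1/578 = 0.001730

0.001730


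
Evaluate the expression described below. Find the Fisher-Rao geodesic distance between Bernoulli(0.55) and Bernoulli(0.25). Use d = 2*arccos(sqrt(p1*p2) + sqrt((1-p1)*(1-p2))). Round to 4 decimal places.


Geodesic distance on Bernoulli manifold:
d(p1,p2) = 2*arccos(sqrt(p1*p2) + sqrt((1-p1)*(1-p2))).
sqrt(p1*p2) = sqrt(0.55*0.25) = 0.37081.
sqrt((1-p1)*(1-p2)) = sqrt(0.45*0.75) = 0.580948.
arg = 0.37081 + 0.580948 = 0.951757.
d = 2*arccos(0.951757) = 0.6238

0.6238


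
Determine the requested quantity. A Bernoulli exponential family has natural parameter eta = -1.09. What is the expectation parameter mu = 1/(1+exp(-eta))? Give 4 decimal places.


Dual coordinate (expectation parameter) for Bernoulli:
mu = 1/(1+exp(-eta)).
eta = -1.09.
exp(-eta) = exp(1.09) = 2.974274.
mu = 1/(1+2.974274) = 0.2516

0.2516


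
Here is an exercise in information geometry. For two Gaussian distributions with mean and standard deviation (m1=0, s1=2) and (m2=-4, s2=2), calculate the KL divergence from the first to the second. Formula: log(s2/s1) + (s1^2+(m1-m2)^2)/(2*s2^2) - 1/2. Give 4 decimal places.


KL divergence between normal distributions:
KL = log(s2/s1) + (s1^2 + (m1-m2)^2)/(2*s2^2) - 1/2.
log(2/2) = 0.0.
(2^2 + (0--4)^2)/(2*2^2) = (4 + 16)/8 = 2.5.
KL = 0.0 + 2.5 - 0.5 = 2.0000

2.0000


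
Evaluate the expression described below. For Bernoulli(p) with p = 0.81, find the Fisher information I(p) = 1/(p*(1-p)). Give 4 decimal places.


For Bernoulli(p), Fisher information is I(p) = 1/(p*(1-p)).
p = 0.81, 1-p = 0.19.
p*(1-p) = 0.1539.
I(p) = 1/0.1539 = 6.4977

6.4977


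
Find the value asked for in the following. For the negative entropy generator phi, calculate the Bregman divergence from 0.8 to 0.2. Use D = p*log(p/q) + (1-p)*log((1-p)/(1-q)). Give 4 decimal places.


Bregman divergence with negative entropy generator:
D = p*log(p/q) + (1-p)*log((1-p)/(1-q)).
p = 0.8, q = 0.2.
p*log(p/q) = 0.8*log(0.8/0.2) = 1.109035.
(1-p)*log((1-p)/(1-q)) = 0.2*log(0.2/0.8) = -0.277259.
D = 1.109035 + -0.277259 = 0.8318

0.8318


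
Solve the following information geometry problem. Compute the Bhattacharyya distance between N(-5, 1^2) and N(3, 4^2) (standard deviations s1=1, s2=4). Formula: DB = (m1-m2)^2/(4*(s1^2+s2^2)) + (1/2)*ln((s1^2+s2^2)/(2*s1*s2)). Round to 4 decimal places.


Bhattacharyya distance between two Gaussians:
DB = (m1-m2)^2/(4*(s1^2+s2^2)) + (1/2)*ln((s1^2+s2^2)/(2*s1*s2)).
(m1-m2)^2 = (-8)^2 = 64.
s1^2+s2^2 = 1 + 16 = 17.
term1 = 64/68 = 0.941176.
term2 = 0.5*ln(17/8.0) = 0.376886.
DB = 0.941176 + 0.376886 = 1.3181

1.3181


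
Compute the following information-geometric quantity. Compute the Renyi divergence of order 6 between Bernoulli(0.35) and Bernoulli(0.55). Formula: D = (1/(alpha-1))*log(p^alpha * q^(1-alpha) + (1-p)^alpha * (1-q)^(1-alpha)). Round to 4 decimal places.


Renyi divergence of order alpha between Bernoulli distributions:
D = (1/(alpha-1))*log(p^alpha * q^(1-alpha) + (1-p)^alpha * (1-q)^(1-alpha)).
alpha = 6, p = 0.35, q = 0.55.
p^alpha * q^(1-alpha) = 0.35^6 * 0.55^-5 = 0.036525.
(1-p)^alpha * (1-q)^(1-alpha) = 0.65^6 * 0.45^-5 = 4.087122.
sum = 0.036525 + 4.087122 = 4.123647.
D = (1/5)*log(4.123647) = 0.2833

0.2833


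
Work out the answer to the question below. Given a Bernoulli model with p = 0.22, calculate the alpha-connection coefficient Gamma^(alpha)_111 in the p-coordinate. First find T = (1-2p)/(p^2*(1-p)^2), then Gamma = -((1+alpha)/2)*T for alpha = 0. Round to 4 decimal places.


Skewness (Amari-Chentsov) tensor: T = (1-2p)/(p^2*(1-p)^2).
p = 0.22, 1-2p = 0.56, p^2 = 0.0484, (1-p)^2 = 0.6084.
T = 0.56/(0.0484 * 0.6084) = 19.017502.
In the p-coordinate, Gamma^(alpha) = Gamma^(0) - (alpha/2)*T with Gamma^(0) = (1/2)*g'(p) = -T/2,
so Gamma^(alpha) = -((1+alpha)/2)*T.
alpha = 0, -(1+alpha)/2 = -0.5.
Gamma = -0.5 * 19.017502 = -9.5088

-9.5088


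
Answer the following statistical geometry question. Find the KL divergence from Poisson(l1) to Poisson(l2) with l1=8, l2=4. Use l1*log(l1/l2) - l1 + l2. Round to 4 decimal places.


KL divergence for Poisson:
KL = l1*log(l1/l2) - l1 + l2.
l1 = 8, l2 = 4.
log(8/4) = 0.693147.
l1*log(l1/l2) = 8 * 0.693147 = 5.545177.
KL = 5.545177 - 8 + 4 = 1.5452

1.5452


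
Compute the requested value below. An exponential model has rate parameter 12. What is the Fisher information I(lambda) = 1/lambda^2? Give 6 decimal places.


Fisher information for exponential: I(lambda) = 1/lambda^2.
lambda = 12, lambda^2 = 144.
I = 1/144 = 0.006944

0.006944


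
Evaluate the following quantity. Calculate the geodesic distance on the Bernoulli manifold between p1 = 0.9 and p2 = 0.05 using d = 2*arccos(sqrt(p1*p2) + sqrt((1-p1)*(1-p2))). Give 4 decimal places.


Geodesic distance on Bernoulli manifold:
d(p1,p2) = 2*arccos(sqrt(p1*p2) + sqrt((1-p1)*(1-p2))).
sqrt(p1*p2) = sqrt(0.9*0.05) = 0.212132.
sqrt((1-p1)*(1-p2)) = sqrt(0.1*0.95) = 0.308221.
arg = 0.212132 + 0.308221 = 0.520353.
d = 2*arccos(0.520353) = 2.0471

2.0471


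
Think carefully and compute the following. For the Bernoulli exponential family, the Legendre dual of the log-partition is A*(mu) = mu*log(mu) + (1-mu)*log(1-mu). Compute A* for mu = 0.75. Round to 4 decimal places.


Legendre transform for Bernoulli:
A*(mu) = mu*log(mu) + (1-mu)*log(1-mu).
mu = 0.75, 1-mu = 0.25.
mu*log(mu) = 0.75*log(0.75) = -0.215762.
(1-mu)*log(1-mu) = 0.25*log(0.25) = -0.346574.
A* = -0.215762 + -0.346574 = -0.5623

-0.5623
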